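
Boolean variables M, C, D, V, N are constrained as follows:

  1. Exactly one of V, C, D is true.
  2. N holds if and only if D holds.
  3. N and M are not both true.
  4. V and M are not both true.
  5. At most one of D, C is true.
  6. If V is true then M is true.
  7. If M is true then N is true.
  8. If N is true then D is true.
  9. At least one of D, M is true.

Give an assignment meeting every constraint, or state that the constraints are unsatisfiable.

M: False, C: False, D: True, V: False, N: True

  (1) {V, C, D}: 1 true — exactly one ✓
  (2) N=T, D=T — same ✓
  (3) N=T, M=F — not both ✓
  (4) V=F, M=F — not both ✓
  (5) {D, C}: 1 true — at most one ✓
  (6) V=F ⇒ M: vacuous ✓
  (7) M=F ⇒ N: vacuous ✓
  (8) N=T ⇒ D: T ✓
  (9) {D, M}: 1 true — at least one ✓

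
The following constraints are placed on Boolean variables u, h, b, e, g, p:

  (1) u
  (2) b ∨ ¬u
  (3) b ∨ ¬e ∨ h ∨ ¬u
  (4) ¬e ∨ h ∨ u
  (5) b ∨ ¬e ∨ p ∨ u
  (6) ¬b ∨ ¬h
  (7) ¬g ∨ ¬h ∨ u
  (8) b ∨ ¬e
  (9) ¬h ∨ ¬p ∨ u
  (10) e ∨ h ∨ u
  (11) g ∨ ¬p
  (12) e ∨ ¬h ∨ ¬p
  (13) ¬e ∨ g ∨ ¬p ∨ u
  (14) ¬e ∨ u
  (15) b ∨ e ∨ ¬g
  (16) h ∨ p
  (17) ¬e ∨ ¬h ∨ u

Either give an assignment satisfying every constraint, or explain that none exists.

Unit clause (u) forces u = True.
In (b ∨ ¬u) only b is left, so b = True.
In (¬b ∨ ¬h) only ¬h is left, so h = False.
In (h ∨ p) only p is left, so p = True.
In (g ∨ ¬p) only g is left, so g = True.
Set e = False.
All clauses satisfied.

u: True; h: False; b: True; e: False; g: True; p: True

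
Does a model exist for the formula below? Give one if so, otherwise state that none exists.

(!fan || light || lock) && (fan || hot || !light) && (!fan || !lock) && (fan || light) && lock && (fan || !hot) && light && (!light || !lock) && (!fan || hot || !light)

Unsatisfiable — no assignment works.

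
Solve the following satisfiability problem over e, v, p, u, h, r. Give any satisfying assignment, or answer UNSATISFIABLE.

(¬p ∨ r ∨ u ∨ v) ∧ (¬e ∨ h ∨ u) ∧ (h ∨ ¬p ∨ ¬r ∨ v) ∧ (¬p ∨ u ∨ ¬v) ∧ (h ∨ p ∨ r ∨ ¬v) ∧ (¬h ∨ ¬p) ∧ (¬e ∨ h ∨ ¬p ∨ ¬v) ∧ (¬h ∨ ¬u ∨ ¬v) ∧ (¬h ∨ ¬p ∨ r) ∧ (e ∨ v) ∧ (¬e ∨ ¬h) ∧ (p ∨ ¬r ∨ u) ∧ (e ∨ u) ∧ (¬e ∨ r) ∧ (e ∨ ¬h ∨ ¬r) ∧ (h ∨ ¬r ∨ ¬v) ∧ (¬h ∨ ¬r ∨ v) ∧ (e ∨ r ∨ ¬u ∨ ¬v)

Try e = False:
  (e ∨ v) forces v = True.
  (e ∨ u) forces u = True.
  (¬h ∨ ¬u ∨ ¬v) forces h = False.
  (h ∨ ¬r ∨ ¬v) forces r = False.
  clause (e ∨ r ∨ ¬u ∨ ¬v) is falsified — backtrack.
So e = True.
  then (¬e ∨ ¬h) forces h = False.
  then (¬e ∨ r) forces r = True.
  then (h ∨ ¬r ∨ ¬v) forces v = False.
  then (¬e ∨ h ∨ u) forces u = True.
  then (h ∨ ¬p ∨ ¬r ∨ v) forces p = False.
All clauses satisfied.

e = True; v = False; p = False; u = True; h = False; r = True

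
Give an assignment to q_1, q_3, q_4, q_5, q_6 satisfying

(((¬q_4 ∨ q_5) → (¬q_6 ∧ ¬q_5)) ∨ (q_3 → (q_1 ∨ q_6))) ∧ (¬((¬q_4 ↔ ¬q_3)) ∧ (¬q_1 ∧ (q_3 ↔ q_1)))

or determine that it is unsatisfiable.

q_1 = False, q_3 = False, q_4 = True, q_5 = False, q_6 = True

  ((¬q_4 ∨ q_5) → (¬q_6 ∧ ¬q_5)) ∨ (q_3 → (q_1 ∨ q_6)) = True
    (¬q_4 ∨ q_5) → (¬q_6 ∧ ¬q_5) = True
      ¬q_4 ∨ q_5 = False
        ¬q_4 = False
      ¬q_6 ∧ ¬q_5 = False
        ¬q_6 = False
        ¬q_5 = True
    q_3 → (q_1 ∨ q_6) = True
      q_1 ∨ q_6 = True
  ¬((¬q_4 ↔ ¬q_3)) ∧ (¬q_1 ∧ (q_3 ↔ q_1)) = True
    ¬((¬q_4 ↔ ¬q_3)) = True
      ¬q_4 ↔ ¬q_3 = False
        ¬q_4 = False
        ¬q_3 = True
    ¬q_1 ∧ (q_3 ↔ q_1) = True
      ¬q_1 = True
      q_3 ↔ q_1 = True
Both conjuncts True, so the formula holds.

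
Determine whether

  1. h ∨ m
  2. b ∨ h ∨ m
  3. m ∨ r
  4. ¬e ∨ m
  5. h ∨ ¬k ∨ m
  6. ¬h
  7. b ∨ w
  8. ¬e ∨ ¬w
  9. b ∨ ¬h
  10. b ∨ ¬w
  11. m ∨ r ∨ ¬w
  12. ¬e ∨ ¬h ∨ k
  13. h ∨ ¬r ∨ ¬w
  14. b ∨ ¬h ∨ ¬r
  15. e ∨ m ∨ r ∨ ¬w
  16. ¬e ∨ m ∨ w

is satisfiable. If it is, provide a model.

r=F; m=T; k=T; h=F; b=T; e=F; w=F

Unit clause (¬h) forces h = False.
In (h ∨ m) only m is left, so m = True.
Set r = False.
Set k = True.
Try b = False:
  (b ∨ w) forces w = True.
  clause (b ∨ ¬w) is falsified — backtrack.
So b = True.
Set e = False.
Set w = False.
All clauses satisfied.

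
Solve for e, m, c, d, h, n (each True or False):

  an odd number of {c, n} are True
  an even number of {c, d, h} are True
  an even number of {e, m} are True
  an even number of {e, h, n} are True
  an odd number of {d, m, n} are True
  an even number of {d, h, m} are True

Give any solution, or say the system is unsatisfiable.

e = True, m = True, c = True, d = False, h = True, n = False

{c, n}: 1 true → odd ✓
{c, d, h}: 2 true → even ✓
{e, m}: 2 true → even ✓
{e, h, n}: 2 true → even ✓
{d, m, n}: 1 true → odd ✓
{d, h, m}: 2 true → even ✓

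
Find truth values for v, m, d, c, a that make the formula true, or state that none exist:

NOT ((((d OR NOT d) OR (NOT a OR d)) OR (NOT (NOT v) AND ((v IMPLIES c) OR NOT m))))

Case d = True: the formula becomes NOT ((True OR (NOT (NOT v) AND ((v IMPLIES c) OR NOT m)))) = False.
Case d = False: the formula becomes NOT ((True OR (NOT (NOT v) AND ((v IMPLIES c) OR NOT m)))) = False.
Both cases fail — unsatisfiable.

Unsatisfiable — no assignment works.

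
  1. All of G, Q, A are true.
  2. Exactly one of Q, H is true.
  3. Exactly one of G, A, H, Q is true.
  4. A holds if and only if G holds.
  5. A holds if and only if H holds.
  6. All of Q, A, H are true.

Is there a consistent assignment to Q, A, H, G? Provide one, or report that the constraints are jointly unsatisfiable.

Case Q = True:
  (1) forces G = True.
  Constraint (3) is violated (G=T, Q=T) — contradiction.
Case Q = False:
  Constraint (1) is violated (Q=F) — contradiction.
Both cases fail — unsatisfiable.

The formula is unsatisfiable.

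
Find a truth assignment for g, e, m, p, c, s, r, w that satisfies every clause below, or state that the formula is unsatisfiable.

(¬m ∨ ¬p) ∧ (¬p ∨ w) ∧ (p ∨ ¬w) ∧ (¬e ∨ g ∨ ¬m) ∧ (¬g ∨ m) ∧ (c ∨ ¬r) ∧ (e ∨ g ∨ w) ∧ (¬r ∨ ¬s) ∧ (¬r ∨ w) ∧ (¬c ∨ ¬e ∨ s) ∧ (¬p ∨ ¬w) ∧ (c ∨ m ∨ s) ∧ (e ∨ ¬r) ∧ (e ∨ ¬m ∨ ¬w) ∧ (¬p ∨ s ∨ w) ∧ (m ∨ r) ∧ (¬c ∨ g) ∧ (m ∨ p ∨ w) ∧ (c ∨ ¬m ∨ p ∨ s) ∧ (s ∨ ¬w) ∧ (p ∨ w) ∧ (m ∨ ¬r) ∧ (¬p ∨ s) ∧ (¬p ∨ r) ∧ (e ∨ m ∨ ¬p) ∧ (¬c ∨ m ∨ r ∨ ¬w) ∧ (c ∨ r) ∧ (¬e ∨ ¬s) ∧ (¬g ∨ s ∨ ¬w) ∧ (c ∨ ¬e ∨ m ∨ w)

Case w = True:
  (p ∨ ¬w) forces p = True.
  Clause (¬p ∨ ¬w) is falsified — contradiction.
Case w = False:
  (¬p ∨ w) forces p = False.
  Clause (p ∨ w) is falsified — contradiction.
Both cases fail, so the formula is unsatisfiable.

UNSATISFIABLE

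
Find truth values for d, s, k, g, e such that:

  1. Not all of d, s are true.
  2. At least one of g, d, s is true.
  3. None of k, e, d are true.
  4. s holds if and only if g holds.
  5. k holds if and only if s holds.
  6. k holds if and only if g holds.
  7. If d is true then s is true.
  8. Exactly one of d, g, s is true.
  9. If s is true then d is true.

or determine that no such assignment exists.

Case d = True:
  Constraint (3) is violated (d=T) — contradiction.
Case d = False:
  (3) forces k = False.
  (3) forces e = False.
  (5) with k=F forces s = False.
  (2) with d=F, s=F forces g = True.
  Constraint (4) is violated (s=F, g=T) — contradiction.
Both cases fail — unsatisfiable.

Unsatisfiable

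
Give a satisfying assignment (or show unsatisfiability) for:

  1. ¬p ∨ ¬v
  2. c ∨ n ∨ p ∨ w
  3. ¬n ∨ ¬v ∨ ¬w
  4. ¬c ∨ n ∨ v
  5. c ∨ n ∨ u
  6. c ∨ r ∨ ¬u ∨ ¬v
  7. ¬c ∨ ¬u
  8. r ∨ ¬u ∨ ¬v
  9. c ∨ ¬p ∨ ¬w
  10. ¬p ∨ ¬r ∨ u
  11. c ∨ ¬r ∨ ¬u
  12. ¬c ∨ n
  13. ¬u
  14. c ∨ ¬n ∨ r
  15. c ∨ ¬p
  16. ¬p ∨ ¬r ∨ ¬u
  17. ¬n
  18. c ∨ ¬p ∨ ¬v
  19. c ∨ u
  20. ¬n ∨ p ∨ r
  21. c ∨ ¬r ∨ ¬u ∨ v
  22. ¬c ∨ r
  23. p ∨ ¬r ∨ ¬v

UNSATISFIABLE

Case n = True:
  Clause (¬n) is falsified — contradiction.
Case n = False:
  (¬c ∨ n) forces c = False.
  (c ∨ n ∨ u) forces u = True.
  Clause (¬u) is falsified — contradiction.
Both cases fail, so the formula is unsatisfiable.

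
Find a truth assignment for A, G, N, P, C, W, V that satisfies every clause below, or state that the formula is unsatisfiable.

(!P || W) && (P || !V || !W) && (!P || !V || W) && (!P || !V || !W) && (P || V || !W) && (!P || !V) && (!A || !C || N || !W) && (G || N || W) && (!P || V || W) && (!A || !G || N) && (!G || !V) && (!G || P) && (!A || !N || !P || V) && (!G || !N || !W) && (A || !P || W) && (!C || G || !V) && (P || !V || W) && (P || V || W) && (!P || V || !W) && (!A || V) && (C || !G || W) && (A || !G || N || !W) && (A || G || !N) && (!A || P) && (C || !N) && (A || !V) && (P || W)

Case P = True:
  (!P || W) forces W = True.
  (!P || !V || !W) forces V = False.
  Clause (!P || V || !W) is falsified — contradiction.
Case P = False:
  (!G || P) forces G = False.
  (!A || P) forces A = False.
  (A || G || !N) forces N = False.
  (G || N || W) forces W = True.
  (P || !V || !W) forces V = False.
  Clause (P || V || !W) is falsified — contradiction.
Both cases fail, so the formula is unsatisfiable.

Unsatisfiable — no assignment works.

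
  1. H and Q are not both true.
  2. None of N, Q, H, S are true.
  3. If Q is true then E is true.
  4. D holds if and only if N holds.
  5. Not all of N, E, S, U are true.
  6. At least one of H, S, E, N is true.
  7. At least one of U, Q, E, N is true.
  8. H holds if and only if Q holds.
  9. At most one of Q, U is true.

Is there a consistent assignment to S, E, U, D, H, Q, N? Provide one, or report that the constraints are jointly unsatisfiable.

S=F, E=T, U=F, D=F, H=F, Q=F, N=F

  (1) H=F, Q=F — not both ✓
  (2) {N, Q, H, S}: 0 true — none ✓
  (3) Q=F ⇒ E: vacuous ✓
  (4) D=F, N=F — same ✓
  (5) {N, E, S, U}: 1/4 true — not all ✓
  (6) {H, S, E, N}: 1 true — at least one ✓
  (7) {U, Q, E, N}: 1 true — at least one ✓
  (8) H=F, Q=F — same ✓
  (9) {Q, U}: 0 true — at most one ✓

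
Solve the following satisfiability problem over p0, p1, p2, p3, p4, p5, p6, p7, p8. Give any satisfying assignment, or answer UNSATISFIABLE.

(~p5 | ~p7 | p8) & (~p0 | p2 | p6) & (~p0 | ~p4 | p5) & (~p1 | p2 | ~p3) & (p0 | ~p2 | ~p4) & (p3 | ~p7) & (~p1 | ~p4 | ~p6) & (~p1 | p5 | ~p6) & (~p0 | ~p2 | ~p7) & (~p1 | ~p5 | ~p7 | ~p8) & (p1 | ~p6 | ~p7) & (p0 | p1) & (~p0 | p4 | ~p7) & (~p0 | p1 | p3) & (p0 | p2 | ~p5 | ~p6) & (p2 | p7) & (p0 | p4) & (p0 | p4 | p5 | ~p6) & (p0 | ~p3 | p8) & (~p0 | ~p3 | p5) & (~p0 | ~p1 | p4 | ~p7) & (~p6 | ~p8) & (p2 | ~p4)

Set p0 = True.
Set p1 = True.
Set p2 = True.
  then (~p0 | ~p2 | ~p7) forces p7 = False.
Set p3 = False.
Set p4 = True.
  then (~p0 | ~p4 | p5) forces p5 = True.
  then (~p1 | ~p4 | ~p6) forces p6 = False.
Set p8 = True.
All clauses satisfied.

p0 = True, p1 = True, p2 = True, p3 = False, p4 = True, p5 = True, p6 = False, p7 = False, p8 = True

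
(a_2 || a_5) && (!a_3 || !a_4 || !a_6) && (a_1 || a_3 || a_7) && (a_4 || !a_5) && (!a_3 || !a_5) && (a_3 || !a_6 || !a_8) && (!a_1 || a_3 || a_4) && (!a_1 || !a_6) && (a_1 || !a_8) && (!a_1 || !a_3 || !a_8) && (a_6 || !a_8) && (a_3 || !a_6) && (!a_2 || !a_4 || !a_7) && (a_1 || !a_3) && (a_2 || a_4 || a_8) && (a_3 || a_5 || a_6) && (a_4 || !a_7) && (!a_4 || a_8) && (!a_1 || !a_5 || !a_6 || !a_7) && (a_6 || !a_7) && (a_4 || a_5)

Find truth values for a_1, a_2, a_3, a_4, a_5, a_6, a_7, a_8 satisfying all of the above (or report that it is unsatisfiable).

Unsatisfiable — no assignment works.

Case a_4 = True:
  (!a_4 || a_8) forces a_8 = True.
  (a_1 || !a_8) forces a_1 = True.
  (!a_1 || !a_6) forces a_6 = False.
  Clause (a_6 || !a_8) is falsified — contradiction.
Case a_4 = False:
  (a_4 || !a_5) forces a_5 = False.
  Clause (a_4 || a_5) is falsified — contradiction.
Both cases fail, so the formula is unsatisfiable.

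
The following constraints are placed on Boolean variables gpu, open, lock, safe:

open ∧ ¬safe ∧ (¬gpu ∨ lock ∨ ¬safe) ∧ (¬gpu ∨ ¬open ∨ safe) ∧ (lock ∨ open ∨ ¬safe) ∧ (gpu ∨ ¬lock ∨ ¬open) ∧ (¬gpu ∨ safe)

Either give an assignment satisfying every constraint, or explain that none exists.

Unit clause (open) forces open = True.
Unit clause (¬safe) forces safe = False.
In (¬gpu ∨ ¬open ∨ safe) only ¬gpu is left, so gpu = False.
In (gpu ∨ ¬lock ∨ ¬open) only ¬lock is left, so lock = False.
Check each clause:
  (open): open holds.
  (¬safe): ¬safe holds.
  (¬gpu ∨ lock ∨ ¬safe): ¬gpu holds.
  (¬gpu ∨ ¬open ∨ safe): ¬gpu holds.
  (lock ∨ open ∨ ¬safe): open holds.
  (gpu ∨ ¬lock ∨ ¬open): ¬lock holds.
  (¬gpu ∨ safe): ¬gpu holds.
All clauses satisfied.

gpu: False, open: True, lock: False, safe: False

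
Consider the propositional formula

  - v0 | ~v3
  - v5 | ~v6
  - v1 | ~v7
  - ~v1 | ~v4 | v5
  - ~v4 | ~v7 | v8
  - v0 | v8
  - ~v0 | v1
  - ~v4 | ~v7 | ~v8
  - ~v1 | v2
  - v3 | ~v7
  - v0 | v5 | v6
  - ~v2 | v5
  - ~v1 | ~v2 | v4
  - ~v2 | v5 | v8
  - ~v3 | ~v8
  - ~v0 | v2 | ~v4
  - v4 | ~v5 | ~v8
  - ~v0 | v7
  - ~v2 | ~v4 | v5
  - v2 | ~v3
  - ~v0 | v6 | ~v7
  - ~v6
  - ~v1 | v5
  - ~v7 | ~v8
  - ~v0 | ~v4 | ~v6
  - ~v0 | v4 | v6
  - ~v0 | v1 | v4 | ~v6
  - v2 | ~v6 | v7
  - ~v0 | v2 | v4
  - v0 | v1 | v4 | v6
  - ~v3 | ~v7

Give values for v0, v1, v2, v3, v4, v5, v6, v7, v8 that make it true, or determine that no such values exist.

v0 = False, v1 = False, v2 = True, v3 = False, v4 = True, v5 = True, v6 = False, v7 = False, v8 = True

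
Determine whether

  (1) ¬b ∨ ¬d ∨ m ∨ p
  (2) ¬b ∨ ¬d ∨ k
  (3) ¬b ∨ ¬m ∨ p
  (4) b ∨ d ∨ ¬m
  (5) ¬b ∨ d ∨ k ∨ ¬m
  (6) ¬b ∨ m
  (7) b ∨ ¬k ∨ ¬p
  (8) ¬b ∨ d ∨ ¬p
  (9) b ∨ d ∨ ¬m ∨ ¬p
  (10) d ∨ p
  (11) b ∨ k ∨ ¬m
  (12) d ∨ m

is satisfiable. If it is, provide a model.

b = False; k = False; p = False; m = False; d = True

Set b = False.
Set k = False.
  then (b ∨ k ∨ ¬m) forces m = False.
  then (d ∨ m) forces d = True.
Set p = False.
All clauses satisfied.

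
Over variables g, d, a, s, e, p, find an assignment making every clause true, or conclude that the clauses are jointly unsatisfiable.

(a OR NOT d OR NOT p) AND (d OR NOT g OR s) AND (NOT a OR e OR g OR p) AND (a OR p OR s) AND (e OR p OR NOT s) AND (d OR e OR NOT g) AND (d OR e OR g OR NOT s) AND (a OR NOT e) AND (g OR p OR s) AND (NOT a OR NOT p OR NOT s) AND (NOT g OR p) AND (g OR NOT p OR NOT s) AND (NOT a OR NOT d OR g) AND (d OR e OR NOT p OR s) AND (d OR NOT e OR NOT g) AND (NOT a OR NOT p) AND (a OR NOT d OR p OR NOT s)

Set g = False.
Try d = True:
  (NOT a OR NOT d OR g) forces a = False.
  (a OR NOT d OR NOT p) forces p = False.
  (a OR p OR s) forces s = True.
  clause (a OR NOT d OR p OR NOT s) is falsified — backtrack.
So d = False.
Set a = True.
  then (NOT a OR NOT p) forces p = False.
  then (NOT a OR e OR g OR p) forces e = True.
  then (g OR p OR s) forces s = True.
All clauses satisfied.

g: False, d: False, a: True, s: True, e: True, p: False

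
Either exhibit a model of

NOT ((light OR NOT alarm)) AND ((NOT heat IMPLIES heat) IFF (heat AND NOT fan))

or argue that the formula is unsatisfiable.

light = False, fan = False, alarm = True, heat = True

  NOT ((light OR NOT alarm)) = True
    light OR NOT alarm = False
      NOT alarm = False
  (NOT heat IMPLIES heat) IFF (heat AND NOT fan) = True
    NOT heat IMPLIES heat = True
      NOT heat = False
    heat AND NOT fan = True
      NOT fan = True
Both conjuncts True, so the formula holds.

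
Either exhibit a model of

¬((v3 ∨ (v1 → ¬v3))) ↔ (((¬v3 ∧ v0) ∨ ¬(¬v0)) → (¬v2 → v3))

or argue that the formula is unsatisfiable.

v0: True, v1: False, v2: False, v3: False

  ¬((v3 ∨ (v1 → ¬v3))) ↔ (((¬v3 ∧ v0) ∨ ¬(¬v0)) → (¬v2 → v3)) = True
    ¬((v3 ∨ (v1 → ¬v3))) = False
      v3 ∨ (v1 → ¬v3) = True
        v1 → ¬v3 = True
          ¬v3 = True
    ((¬v3 ∧ v0) ∨ ¬(¬v0)) → (¬v2 → v3) = False
      (¬v3 ∧ v0) ∨ ¬(¬v0) = True
        ¬v3 ∧ v0 = True
          ¬v3 = True
        ¬(¬v0) = True
          ¬v0 = False
      ¬v2 → v3 = False
        ¬v2 = True
The formula evaluates to True.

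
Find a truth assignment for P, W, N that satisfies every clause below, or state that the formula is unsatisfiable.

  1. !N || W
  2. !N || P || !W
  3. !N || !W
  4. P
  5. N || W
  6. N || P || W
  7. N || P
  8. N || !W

Case W = True:
  (!N || !W) forces N = False.
  Clause (N || !W) is falsified — contradiction.
Case W = False:
  (!N || W) forces N = False.
  Clause (N || W) is falsified — contradiction.
Both cases fail, so the formula is unsatisfiable.

The formula is unsatisfiable.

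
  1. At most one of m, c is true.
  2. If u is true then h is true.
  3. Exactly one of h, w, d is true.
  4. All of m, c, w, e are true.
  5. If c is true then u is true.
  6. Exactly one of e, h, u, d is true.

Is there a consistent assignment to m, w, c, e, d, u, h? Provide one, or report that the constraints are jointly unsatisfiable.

No satisfying assignment exists.

Case m = True:
  (1) with m=T forces c = False.
  Constraint (4) is violated (c=F) — contradiction.
Case m = False:
  Constraint (4) is violated (m=F) — contradiction.
Both cases fail — unsatisfiable.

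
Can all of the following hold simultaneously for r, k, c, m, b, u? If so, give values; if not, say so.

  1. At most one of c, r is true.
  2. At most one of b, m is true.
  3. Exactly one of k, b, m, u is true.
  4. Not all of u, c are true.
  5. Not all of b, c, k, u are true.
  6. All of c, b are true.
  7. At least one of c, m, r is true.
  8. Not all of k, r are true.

r=F, k=F, c=T, m=F, b=T, u=F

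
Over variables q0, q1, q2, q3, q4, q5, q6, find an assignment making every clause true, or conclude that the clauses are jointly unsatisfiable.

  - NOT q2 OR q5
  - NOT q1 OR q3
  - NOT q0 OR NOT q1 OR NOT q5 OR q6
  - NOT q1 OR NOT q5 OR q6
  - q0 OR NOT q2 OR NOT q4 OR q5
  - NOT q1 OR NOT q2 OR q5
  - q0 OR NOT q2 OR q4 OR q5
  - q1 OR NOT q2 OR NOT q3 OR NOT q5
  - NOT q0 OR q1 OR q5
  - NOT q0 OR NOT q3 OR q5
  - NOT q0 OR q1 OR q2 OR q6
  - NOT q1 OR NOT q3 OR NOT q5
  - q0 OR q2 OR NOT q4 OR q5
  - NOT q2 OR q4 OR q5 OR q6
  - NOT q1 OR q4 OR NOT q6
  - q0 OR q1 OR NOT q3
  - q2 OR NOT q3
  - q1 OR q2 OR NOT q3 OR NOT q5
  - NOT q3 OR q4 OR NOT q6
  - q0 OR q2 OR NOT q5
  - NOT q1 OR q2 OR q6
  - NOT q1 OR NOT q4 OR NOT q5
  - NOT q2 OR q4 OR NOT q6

q0 = False; q1 = False; q2 = True; q3 = False; q4 = False; q5 = True; q6 = False

Set q0 = False.
Try q1 = True:
  (NOT q1 OR q3) forces q3 = True.
  (NOT q1 OR NOT q3 OR NOT q5) forces q5 = False.
  (NOT q2 OR q5) forces q2 = False.
  clause (q2 OR NOT q3) is falsified — backtrack.
So q1 = False.
  then (q0 OR q1 OR NOT q3) forces q3 = False.
Set q2 = True.
  then (NOT q2 OR q5) forces q5 = True.
Set q4 = False.
  then (NOT q2 OR q4 OR NOT q6) forces q6 = False.
All clauses satisfied.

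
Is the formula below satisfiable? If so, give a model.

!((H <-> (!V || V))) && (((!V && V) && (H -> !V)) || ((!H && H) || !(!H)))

Unsatisfiable — no assignment works.

Case H = True: the formula simplifies to !((!V || V)).
  V = True: this becomes !((False || True)) = False.
  V = False: this becomes !((True || False)) = False.
Case H = False: the formula simplifies to !(!((!V || V))) && (!V && V).
  V = True: the conjunct !V is False.
  V = False: the conjunct V is False.
Both cases fail — unsatisfiable.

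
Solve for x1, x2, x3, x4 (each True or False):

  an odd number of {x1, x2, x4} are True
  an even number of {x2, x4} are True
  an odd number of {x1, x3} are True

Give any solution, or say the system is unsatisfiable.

x1=T; x2=F; x3=F; x4=F

{x1, x2, x4}: 1 true → odd ✓
{x2, x4}: 0 true → even ✓
{x1, x3}: 1 true → odd ✓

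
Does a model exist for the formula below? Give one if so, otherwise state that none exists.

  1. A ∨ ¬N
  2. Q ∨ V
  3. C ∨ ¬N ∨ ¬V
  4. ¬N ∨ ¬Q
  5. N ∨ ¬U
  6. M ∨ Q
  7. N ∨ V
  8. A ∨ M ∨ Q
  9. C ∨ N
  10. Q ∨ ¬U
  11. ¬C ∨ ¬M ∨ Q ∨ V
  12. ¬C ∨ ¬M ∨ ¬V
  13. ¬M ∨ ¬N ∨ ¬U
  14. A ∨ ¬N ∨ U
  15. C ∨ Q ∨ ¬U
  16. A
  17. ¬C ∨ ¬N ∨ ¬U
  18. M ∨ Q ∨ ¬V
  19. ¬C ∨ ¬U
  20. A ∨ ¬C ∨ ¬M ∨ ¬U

Q = True, V = True, A = True, C = True, M = False, N = False, U = False

Unit clause (A) forces A = True.
Set Q = True.
  then (¬N ∨ ¬Q) forces N = False.
  then (N ∨ ¬U) forces U = False.
  then (N ∨ V) forces V = True.
  then (C ∨ N) forces C = True.
  then (¬C ∨ ¬M ∨ ¬V) forces M = False.
All clauses satisfied.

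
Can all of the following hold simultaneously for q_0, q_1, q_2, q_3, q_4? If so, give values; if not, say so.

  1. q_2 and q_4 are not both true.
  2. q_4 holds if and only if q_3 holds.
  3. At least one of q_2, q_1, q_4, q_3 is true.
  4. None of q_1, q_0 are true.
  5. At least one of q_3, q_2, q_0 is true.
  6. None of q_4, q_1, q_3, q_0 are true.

q_0 = False; q_1 = False; q_2 = True; q_3 = False; q_4 = False

  (1) q_2=T, q_4=F — not both ✓
  (2) q_4=F, q_3=F — same ✓
  (3) {q_2, q_1, q_4, q_3}: 1 true — at least one ✓
  (4) {q_1, q_0}: 0 true — none ✓
  (5) {q_3, q_2, q_0}: 1 true — at least one ✓
  (6) {q_4, q_1, q_3, q_0}: 0 true — none ✓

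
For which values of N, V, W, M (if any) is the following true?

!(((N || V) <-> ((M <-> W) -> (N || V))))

N = False, V = False, W = True, M = False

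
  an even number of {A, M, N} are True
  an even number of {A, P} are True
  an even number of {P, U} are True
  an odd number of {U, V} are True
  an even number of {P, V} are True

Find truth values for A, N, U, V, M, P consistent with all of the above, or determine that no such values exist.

The formula is unsatisfiable.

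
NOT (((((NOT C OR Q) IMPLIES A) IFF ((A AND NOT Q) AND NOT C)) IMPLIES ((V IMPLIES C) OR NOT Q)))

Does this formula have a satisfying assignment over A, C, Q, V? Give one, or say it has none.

A = False, C = False, Q = True, V = True

  NOT (((((NOT C OR Q) IMPLIES A) IFF ((A AND NOT Q) AND NOT C)) IMPLIES ((V IMPLIES C) OR NOT Q))) = True
    (((NOT C OR Q) IMPLIES A) IFF ((A AND NOT Q) AND NOT C)) IMPLIES ((V IMPLIES C) OR NOT Q) = False
      ((NOT C OR Q) IMPLIES A) IFF ((A AND NOT Q) AND NOT C) = True
        (NOT C OR Q) IMPLIES A = False
          NOT C OR Q = True
            NOT C = True
        (A AND NOT Q) AND NOT C = False
          A AND NOT Q = False
            NOT Q = False
          NOT C = True
      (V IMPLIES C) OR NOT Q = False
        V IMPLIES C = False
        NOT Q = False
The formula evaluates to True.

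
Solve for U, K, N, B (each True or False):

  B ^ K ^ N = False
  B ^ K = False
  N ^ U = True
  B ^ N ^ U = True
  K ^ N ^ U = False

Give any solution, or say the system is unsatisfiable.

UNSATISFIABLE

Adding constraints 2, 4, 5 mod 2: every variable appears an even number of times on the left, so the left side is 0.
But the right sides sum to 1 (mod 2). 0 ≠ 1 — the system is inconsistent.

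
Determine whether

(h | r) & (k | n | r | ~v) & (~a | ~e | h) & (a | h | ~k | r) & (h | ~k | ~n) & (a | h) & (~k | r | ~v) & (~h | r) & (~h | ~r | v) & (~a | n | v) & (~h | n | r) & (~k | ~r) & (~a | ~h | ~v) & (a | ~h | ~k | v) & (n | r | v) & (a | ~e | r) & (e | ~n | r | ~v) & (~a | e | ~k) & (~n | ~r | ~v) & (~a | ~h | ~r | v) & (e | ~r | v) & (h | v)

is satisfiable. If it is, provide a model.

v=T, n=F, e=T, a=F, r=T, k=F, h=T

Try v = False:
  (h | v) forces h = True.
  (~h | r) forces r = True.
  clause (~h | ~r | v) is falsified — backtrack.
So v = True.
Try n = True:
  (~n | ~r | ~v) forces r = False.
  (h | r) forces h = True.
  clause (~h | r) is falsified — backtrack.
So n = False.
Set e = True.
Set a = False.
  then (a | h) forces h = True.
  then (~h | r) forces r = True.
  then (~k | ~r) forces k = False.
All clauses satisfied.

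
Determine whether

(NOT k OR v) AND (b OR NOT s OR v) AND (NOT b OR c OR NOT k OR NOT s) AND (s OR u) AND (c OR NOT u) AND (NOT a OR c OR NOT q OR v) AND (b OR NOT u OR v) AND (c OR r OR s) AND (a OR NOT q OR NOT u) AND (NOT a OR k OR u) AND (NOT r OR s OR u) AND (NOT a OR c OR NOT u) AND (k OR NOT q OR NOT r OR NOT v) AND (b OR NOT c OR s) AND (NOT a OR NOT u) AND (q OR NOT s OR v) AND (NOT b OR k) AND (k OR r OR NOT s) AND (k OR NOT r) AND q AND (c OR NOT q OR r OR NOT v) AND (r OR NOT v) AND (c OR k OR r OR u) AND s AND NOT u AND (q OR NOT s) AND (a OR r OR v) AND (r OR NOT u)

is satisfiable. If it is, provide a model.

u: False, v: True, s: True, c: True, r: True, q: True, k: True, a: False, b: True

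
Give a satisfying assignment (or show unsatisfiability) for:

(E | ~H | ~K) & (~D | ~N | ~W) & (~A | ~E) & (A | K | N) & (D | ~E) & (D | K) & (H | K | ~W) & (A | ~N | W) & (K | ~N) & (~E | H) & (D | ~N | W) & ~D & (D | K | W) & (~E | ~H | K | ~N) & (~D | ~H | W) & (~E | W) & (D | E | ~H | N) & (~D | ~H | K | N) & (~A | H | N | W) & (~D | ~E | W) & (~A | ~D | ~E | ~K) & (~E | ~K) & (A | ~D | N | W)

N=F, K=T, A=F, W=T, H=F, D=F, E=F

Unit clause (~D) forces D = False.
In (D | ~E) only ~E is left, so E = False.
In (D | K) only K is left, so K = True.
In (E | ~H | ~K) only ~H is left, so H = False.
Set N = False.
Set A = False.
Set W = True.
All clauses satisfied.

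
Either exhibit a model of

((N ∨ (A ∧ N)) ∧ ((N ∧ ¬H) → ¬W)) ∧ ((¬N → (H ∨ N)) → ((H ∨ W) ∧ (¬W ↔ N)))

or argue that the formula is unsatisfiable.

N = True, A = True, H = True, W = False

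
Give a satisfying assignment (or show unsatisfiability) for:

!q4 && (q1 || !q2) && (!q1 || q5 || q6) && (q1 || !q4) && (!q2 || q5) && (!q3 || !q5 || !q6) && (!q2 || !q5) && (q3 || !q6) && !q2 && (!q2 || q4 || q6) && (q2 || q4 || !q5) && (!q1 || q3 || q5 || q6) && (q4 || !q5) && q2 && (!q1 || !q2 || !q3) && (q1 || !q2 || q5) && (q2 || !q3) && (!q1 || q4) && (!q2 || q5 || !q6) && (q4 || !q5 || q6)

Unsatisfiable

Case q2 = True:
  Clause (!q2) is falsified — contradiction.
Case q2 = False:
  Clause (q2) is falsified — contradiction.
Both cases fail, so the formula is unsatisfiable.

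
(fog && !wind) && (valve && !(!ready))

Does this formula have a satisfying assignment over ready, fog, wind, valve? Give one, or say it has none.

ready = True, fog = True, wind = False, valve = True

  fog && !wind = True
    !wind = True
  valve && !(!ready) = True
    !(!ready) = True
      !ready = False
Both conjuncts True, so the formula holds.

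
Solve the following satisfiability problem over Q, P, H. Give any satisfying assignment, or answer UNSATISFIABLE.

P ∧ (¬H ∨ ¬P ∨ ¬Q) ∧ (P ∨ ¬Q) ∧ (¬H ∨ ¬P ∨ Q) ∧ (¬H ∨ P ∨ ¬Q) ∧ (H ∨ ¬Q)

Unit clause (P) forces P = True.
Try Q = True:
  (¬H ∨ ¬P ∨ ¬Q) forces H = False.
  clause (H ∨ ¬Q) is falsified — backtrack.
So Q = False.
  then (¬H ∨ ¬P ∨ Q) forces H = False.
Check each clause:
  (P): P holds.
  (¬H ∨ ¬P ∨ ¬Q): ¬H holds.
  (P ∨ ¬Q): P holds.
  (¬H ∨ ¬P ∨ Q): ¬H holds.
  (¬H ∨ P ∨ ¬Q): ¬H holds.
  (H ∨ ¬Q): ¬Q holds.
All clauses satisfied.

Q = False, P = True, H = False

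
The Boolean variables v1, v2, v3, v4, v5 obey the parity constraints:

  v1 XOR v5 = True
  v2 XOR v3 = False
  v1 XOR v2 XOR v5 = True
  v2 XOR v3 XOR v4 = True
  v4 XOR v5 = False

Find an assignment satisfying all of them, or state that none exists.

v1: False; v2: False; v3: False; v4: True; v5: True

v1 XOR v5 = F XOR T = True ✓
v2 XOR v3 = F XOR F = False ✓
v1 XOR v2 XOR v5 = F XOR F XOR T = True ✓
v2 XOR v3 XOR v4 = F XOR F XOR T = True ✓
v4 XOR v5 = T XOR T = False ✓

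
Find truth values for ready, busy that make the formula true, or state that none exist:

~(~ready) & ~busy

ready: True, busy: False

  ~(~ready) = True
    ~ready = False
  ~busy = True
Both conjuncts True, so the formula holds.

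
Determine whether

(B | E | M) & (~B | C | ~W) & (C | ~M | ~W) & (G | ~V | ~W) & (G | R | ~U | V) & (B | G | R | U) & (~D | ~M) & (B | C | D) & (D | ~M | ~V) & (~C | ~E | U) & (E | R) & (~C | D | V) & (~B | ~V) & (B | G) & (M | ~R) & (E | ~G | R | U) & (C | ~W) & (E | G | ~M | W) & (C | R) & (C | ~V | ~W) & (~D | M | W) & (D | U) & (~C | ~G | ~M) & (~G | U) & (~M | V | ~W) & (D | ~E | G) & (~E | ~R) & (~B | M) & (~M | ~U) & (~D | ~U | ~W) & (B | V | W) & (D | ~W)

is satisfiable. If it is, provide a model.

G=T; E=T; V=T; R=F; M=F; B=F; W=F; C=T; D=F; U=T

Set G = True.
  then (~G | U) forces U = True.
  then (~M | ~U) forces M = False.
  then (M | ~R) forces R = False.
  then (C | R) forces C = True.
  then (~B | M) forces B = False.
  then (B | E | M) forces E = True.
Try V = False:
  (~C | D | V) forces D = True.
  (~D | M | W) forces W = True.
  clause (~D | ~U | ~W) is falsified — backtrack.
So V = True.
Set W = False.
  then (~D | M | W) forces D = False.
All clauses satisfied.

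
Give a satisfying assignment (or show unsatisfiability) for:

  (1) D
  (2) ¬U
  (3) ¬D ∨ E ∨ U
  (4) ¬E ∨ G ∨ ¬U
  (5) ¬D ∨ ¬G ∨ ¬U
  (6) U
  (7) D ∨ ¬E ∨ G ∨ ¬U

Case U = True:
  Clause (¬U) is falsified — contradiction.
Case U = False:
  Clause (U) is falsified — contradiction.
Both cases fail, so the formula is unsatisfiable.

Unsatisfiable — no assignment works.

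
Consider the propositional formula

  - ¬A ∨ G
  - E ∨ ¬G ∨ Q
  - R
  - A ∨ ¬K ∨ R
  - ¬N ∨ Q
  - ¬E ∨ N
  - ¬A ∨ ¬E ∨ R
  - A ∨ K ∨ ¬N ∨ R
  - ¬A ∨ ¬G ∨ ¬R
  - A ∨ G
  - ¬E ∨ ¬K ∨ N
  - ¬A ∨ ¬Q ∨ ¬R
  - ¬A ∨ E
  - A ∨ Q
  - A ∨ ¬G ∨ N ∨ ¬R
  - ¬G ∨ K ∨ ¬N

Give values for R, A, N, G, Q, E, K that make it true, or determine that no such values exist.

R: True, A: False, N: True, G: True, Q: True, E: False, K: True

Unit clause (R) forces R = True.
Try A = True:
  (¬A ∨ G) forces G = True.
  clause (¬A ∨ ¬G ∨ ¬R) is falsified — backtrack.
So A = False.
  then (A ∨ G) forces G = True.
  then (A ∨ Q) forces Q = True.
  then (A ∨ ¬G ∨ N ∨ ¬R) forces N = True.
  then (¬G ∨ K ∨ ¬N) forces K = True.
Set E = False.
All clauses satisfied.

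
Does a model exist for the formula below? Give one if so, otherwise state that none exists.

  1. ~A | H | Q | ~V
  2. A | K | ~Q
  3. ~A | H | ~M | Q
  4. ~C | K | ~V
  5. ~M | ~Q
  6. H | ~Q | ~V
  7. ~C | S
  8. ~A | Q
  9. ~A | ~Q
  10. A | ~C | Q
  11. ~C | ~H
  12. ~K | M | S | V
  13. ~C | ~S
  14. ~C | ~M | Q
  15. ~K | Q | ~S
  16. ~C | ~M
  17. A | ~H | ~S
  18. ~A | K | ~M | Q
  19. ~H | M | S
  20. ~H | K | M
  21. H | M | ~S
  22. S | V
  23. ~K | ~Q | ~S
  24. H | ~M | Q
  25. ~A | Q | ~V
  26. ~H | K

A = False; Q = False; K = True; V = True; H = False; C = False; S = False; M = False

Try A = True:
  (~A | Q) forces Q = True.
  clause (~A | ~Q) is falsified — backtrack.
So A = False.
Set Q = False.
  then (A | ~C | Q) forces C = False.
Set K = True.
  then (~K | Q | ~S) forces S = False.
  then (S | V) forces V = True.
Set H = False.
  then (H | ~M | Q) forces M = False.
All clauses satisfied.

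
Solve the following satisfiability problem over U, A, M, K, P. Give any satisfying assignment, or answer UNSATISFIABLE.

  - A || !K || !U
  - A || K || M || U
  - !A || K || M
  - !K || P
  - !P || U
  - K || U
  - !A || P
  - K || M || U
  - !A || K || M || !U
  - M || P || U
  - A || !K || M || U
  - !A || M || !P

U=T; A=T; M=T; K=T; P=T

Try U = False:
  (!P || U) forces P = False.
  (!K || P) forces K = False.
  clause (K || U) is falsified — backtrack.
So U = True.
Set A = True.
  then (!A || P) forces P = True.
  then (!A || M || !P) forces M = True.
Set K = True.
All clauses satisfied.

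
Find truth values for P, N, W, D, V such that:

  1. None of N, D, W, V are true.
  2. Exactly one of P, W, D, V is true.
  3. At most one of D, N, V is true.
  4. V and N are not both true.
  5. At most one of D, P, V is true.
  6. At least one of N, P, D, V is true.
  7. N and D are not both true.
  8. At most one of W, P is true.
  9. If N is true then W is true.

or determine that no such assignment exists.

P=T; N=F; W=F; D=F; V=F

  (1) {N, D, W, V}: 0 true — none ✓
  (2) {P, W, D, V}: 1 true — exactly one ✓
  (3) {D, N, V}: 0 true — at most one ✓
  (4) V=F, N=F — not both ✓
  (5) {D, P, V}: 1 true — at most one ✓
  (6) {N, P, D, V}: 1 true — at least one ✓
  (7) N=F, D=F — not both ✓
  (8) {W, P}: 1 true — at most one ✓
  (9) N=F ⇒ W: vacuous ✓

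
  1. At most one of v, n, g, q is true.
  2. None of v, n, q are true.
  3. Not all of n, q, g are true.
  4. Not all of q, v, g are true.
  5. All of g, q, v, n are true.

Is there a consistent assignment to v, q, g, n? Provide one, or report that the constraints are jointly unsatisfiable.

Case v = True:
  Constraint (2) is violated (v=T) — contradiction.
Case v = False:
  Constraint (5) is violated (v=F) — contradiction.
Both cases fail — unsatisfiable.

No satisfying assignment exists.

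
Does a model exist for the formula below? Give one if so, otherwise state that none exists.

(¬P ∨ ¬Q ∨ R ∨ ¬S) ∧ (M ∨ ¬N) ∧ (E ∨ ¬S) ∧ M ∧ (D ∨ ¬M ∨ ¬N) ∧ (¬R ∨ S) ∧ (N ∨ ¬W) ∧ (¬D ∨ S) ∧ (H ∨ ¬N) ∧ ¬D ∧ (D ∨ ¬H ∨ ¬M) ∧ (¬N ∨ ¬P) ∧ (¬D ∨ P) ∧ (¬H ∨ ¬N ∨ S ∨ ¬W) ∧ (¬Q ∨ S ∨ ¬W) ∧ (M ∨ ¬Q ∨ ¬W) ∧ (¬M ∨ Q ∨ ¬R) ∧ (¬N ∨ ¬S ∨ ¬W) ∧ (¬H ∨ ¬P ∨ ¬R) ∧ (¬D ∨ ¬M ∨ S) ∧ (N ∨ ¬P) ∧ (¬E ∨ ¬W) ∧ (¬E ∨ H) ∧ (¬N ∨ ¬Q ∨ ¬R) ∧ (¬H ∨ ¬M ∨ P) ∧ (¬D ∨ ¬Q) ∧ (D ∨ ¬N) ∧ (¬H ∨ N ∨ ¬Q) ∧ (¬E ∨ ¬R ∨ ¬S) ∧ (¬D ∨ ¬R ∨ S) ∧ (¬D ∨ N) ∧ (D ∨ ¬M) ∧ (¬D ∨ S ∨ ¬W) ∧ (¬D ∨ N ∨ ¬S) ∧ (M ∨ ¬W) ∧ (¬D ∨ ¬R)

The formula is unsatisfiable.

Case D = True:
  Clause (¬D) is falsified — contradiction.
Case D = False:
  (M) forces M = True.
  Clause (D ∨ ¬M) is falsified — contradiction.
Both cases fail, so the formula is unsatisfiable.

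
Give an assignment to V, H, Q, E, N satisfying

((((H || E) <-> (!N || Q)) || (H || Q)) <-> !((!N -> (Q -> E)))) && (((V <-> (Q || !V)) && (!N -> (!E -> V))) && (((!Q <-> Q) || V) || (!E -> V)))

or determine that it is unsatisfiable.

V = True, H = False, Q = True, E = False, N = False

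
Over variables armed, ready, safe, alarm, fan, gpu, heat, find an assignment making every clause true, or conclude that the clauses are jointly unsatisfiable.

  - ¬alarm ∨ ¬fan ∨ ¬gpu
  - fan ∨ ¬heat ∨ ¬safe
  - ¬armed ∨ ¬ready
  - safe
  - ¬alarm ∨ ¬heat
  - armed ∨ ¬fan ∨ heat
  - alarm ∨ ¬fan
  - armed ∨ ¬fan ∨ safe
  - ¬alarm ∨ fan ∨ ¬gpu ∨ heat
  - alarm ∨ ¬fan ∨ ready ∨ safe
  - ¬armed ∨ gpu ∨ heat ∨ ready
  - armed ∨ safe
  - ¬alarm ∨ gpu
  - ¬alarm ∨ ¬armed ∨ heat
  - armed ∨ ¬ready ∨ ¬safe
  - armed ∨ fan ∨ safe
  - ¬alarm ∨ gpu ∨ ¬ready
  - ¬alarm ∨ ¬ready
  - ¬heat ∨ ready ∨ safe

Unit clause (safe) forces safe = True.
Set armed = False.
  then (armed ∨ ¬ready ∨ ¬safe) forces ready = False.
Try alarm = True:
  (¬alarm ∨ ¬heat) forces heat = False.
  (armed ∨ ¬fan ∨ heat) forces fan = False.
  (¬alarm ∨ fan ∨ ¬gpu ∨ heat) forces gpu = False.
  clause (¬alarm ∨ gpu) is falsified — backtrack.
So alarm = False.
  then (alarm ∨ ¬fan) forces fan = False.
  then (fan ∨ ¬heat ∨ ¬safe) forces heat = False.
Set gpu = True.
All clauses satisfied.

armed=F; ready=F; safe=T; alarm=F; fan=F; gpu=T; heat=F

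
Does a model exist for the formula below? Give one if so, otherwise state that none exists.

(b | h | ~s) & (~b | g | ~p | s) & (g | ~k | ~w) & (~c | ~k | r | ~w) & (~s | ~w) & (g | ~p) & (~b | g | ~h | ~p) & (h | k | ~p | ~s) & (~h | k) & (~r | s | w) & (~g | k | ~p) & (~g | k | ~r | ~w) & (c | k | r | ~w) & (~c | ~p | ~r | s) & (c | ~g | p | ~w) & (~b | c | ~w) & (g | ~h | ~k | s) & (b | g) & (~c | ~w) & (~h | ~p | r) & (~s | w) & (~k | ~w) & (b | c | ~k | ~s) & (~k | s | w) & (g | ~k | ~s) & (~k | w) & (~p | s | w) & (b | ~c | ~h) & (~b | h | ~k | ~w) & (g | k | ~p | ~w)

g = True; h = False; b = False; c = False; k = False; p = False; w = False; r = False; s = False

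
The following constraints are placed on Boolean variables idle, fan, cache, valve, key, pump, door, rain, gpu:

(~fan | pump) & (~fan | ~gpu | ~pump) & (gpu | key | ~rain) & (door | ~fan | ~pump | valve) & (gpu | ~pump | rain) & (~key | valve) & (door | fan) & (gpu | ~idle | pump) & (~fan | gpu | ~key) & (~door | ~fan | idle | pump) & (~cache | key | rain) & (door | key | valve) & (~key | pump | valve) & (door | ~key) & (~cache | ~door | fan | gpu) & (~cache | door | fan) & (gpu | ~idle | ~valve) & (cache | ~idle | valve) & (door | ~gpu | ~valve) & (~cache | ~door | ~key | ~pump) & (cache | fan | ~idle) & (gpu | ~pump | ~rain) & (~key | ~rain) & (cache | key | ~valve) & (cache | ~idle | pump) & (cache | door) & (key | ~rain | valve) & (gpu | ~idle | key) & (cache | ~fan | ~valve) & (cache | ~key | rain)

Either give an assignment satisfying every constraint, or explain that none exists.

idle: False, fan: False, cache: False, valve: False, key: False, pump: True, door: True, rain: False, gpu: True

Set idle = False.
Set fan = False.
  then (door | fan) forces door = True.
Set cache = False.
Set valve = False.
  then (~key | valve) forces key = False.
  then (key | ~rain | valve) forces rain = False.
Set pump = True.
  then (gpu | ~pump | rain) forces gpu = True.
All clauses satisfied.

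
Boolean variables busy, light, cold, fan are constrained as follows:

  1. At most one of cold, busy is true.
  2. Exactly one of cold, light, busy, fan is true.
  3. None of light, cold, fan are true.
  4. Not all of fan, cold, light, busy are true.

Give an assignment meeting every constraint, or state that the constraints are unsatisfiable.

busy = True, light = False, cold = False, fan = False

  (1) {cold, busy}: 1 true — at most one ✓
  (2) {cold, light, busy, fan}: 1 true — exactly one ✓
  (3) {light, cold, fan}: 0 true — none ✓
  (4) {fan, cold, light, busy}: 1/4 true — not all ✓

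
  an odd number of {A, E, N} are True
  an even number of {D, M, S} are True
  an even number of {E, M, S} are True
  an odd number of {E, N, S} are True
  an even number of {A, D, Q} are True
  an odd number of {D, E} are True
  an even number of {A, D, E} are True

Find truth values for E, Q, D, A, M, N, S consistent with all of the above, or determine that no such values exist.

Unsatisfiable

Adding constraints 2, 3, 6 mod 2: every variable appears an even number of times on the left, so the left side is 0.
But the right sides sum to 1 (mod 2). 0 ≠ 1 — the system is inconsistent.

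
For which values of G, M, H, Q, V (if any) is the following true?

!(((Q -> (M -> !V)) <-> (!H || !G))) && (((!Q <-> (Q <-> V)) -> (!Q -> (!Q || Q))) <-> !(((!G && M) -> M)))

The conjunct ((!Q <-> (Q <-> V)) -> (!Q -> (!Q || Q))) <-> !(((!G && M) -> M)) is unsatisfiable on its own:
  Q = True: simplifies to !(((!G && M) -> M)).
    M = True: this becomes !((!G -> True)) = False.
    M = False: this becomes !((False -> False)) = False.
  Q = False: simplifies to !(((!G && M) -> M)).
    M = True: this becomes !((!G -> True)) = False.
    M = False: this becomes !((False -> False)) = False.
So the whole conjunction is unsatisfiable.

No satisfying assignment exists.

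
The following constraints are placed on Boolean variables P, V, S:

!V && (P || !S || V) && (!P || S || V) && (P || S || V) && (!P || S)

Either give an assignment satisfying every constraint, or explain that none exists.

P = True, V = False, S = True

Unit clause (!V) forces V = False.
Try P = False:
  (P || !S || V) forces S = False.
  clause (P || S || V) is falsified — backtrack.
So P = True.
  then (!P || S || V) forces S = True.
Check each clause:
  (!V): !V holds.
  (P || !S || V): P holds.
  (!P || S || V): S holds.
  (P || S || V): P holds.
  (!P || S): S holds.
All clauses satisfied.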